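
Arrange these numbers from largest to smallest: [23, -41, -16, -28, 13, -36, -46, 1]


Original list: [23, -41, -16, -28, 13, -36, -46, 1]
Repeatedly take the largest remaining element:
  Remaining [23, -41, -16, -28, 13, -36, -46, 1] -> largest is 23
  Remaining [-41, -16, -28, 13, -36, -46, 1] -> largest is 13
  Remaining [-41, -16, -28, -36, -46, 1] -> largest is 1
  Remaining [-41, -16, -28, -36, -46] -> largest is -16
  Remaining [-41, -28, -36, -46] -> largest is -28
  Remaining [-41, -36, -46] -> largest is -36
  Remaining [-41, -46] -> largest is -41
  Remaining [-46] -> largest is -46
Collecting the picks in order gives the descending list.
Final answer: [23, 13, 1, -16, -28, -36, -41, -46]


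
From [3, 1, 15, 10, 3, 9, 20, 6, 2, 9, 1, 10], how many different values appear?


List all unique values:
Distinct values: [1, 2, 3, 6, 9, 10, 15, 20]
Count = 8
Final answer: 8


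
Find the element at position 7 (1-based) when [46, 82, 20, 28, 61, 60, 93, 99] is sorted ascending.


Sort ascending: [20, 28, 46, 60, 61, 82, 93, 99]
The 7th element (1-indexed) is at index 6.
Value = 93
Final answer: 93


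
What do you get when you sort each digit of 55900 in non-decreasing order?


The number 55900 has digits: 5, 5, 9, 0, 0
Sorted: 0, 0, 5, 5, 9
Joining the sorted digits gives the result.
Final answer: 00559


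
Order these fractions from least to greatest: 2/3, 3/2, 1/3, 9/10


Convert to decimal for comparison:
  2/3 = 0.6667
  3/2 = 1.5
  1/3 = 0.3333
  9/10 = 0.9
Decimals in increasing order: 0.3333 < 0.6667 < 0.9 < 1.5
Writing each back as its fraction gives the sorted order.
Final answer: 1/3, 2/3, 9/10, 3/2


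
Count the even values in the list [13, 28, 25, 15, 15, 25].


Check each element:
  13 is odd
  28 is even
  25 is odd
  15 is odd
  15 is odd
  25 is odd
Evens: [28]
Count of evens = 1
Final answer: 1


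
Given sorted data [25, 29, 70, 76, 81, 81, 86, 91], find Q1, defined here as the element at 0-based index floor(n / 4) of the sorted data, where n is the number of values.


The list has n = 8 elements.
Q1 index = floor(8 / 4) = floor(2) = 2
Counting from index 0 in the sorted data, the element at index 2 is 70.
Final answer: 70


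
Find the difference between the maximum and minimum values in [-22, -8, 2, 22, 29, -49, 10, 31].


Maximum value: 31
Minimum value: -49
Range = 31 - (-49) = 80
Final answer: 80


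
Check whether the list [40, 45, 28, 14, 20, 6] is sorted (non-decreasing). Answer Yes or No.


Check consecutive pairs:
  40 <= 45? True
  45 <= 28? False
  28 <= 14? False
  14 <= 20? True
  20 <= 6? False
3 consecutive pair(s) are out of order, so the list is not sorted.
Final answer: No


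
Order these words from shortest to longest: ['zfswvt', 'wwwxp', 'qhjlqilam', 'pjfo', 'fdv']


Compute lengths:
  'zfswvt' has length 6
  'wwwxp' has length 5
  'qhjlqilam' has length 9
  'pjfo' has length 4
  'fdv' has length 3
Lengths in increasing order: 3 < 4 < 5 < 6 < 9
Listing the words in that order gives the answer.
Final answer: ['fdv', 'pjfo', 'wwwxp', 'zfswvt', 'qhjlqilam']


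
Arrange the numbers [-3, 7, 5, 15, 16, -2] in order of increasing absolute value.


Compute absolute values:
  |-3| = 3
  |7| = 7
  |5| = 5
  |15| = 15
  |16| = 16
  |-2| = 2
Absolute values in increasing order: 2 < 3 < 5 < 7 < 15 < 16
Listing the original numbers in that order gives the answer.
Final answer: [-2, -3, 5, 7, 15, 16]


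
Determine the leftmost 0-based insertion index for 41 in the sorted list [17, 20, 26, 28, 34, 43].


List is sorted: [17, 20, 26, 28, 34, 43]
We need the leftmost position where 41 can be inserted, i.e. the first index whose element is >= 41 (or the end of the list if none is).
Binary search with low=0, high=6 (0-based indices):
  low=0, high=6, mid=3: a[3]=28 < 41, so low = 4
  low=4, high=6, mid=5: a[5]=43 >= 41, so high = 5
  low=4, high=5, mid=4: a[4]=34 < 41, so low = 5
Now low = high = 5, so the insertion index is 5.
Final answer: 5


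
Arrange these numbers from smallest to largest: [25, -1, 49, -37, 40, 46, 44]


Original list: [25, -1, 49, -37, 40, 46, 44]
Repeatedly take the smallest remaining element:
  Remaining [25, -1, 49, -37, 40, 46, 44] -> smallest is -37
  Remaining [25, -1, 49, 40, 46, 44] -> smallest is -1
  Remaining [25, 49, 40, 46, 44] -> smallest is 25
  Remaining [49, 40, 46, 44] -> smallest is 40
  Remaining [49, 46, 44] -> smallest is 44
  Remaining [49, 46] -> smallest is 46
  Remaining [49] -> smallest is 49
Collecting the picks in order gives the sorted list.
Final answer: [-37, -1, 25, 40, 44, 46, 49]


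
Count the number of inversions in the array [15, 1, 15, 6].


For each element, count the later elements that are smaller than it:
  15 (index 0): smaller elements after it = [1, 6] -> 2
  1 (index 1): smaller elements after it = [] -> 0
  15 (index 2): smaller elements after it = [6] -> 1
Total inversions = 2 + 0 + 1 = 3
Final answer: 3


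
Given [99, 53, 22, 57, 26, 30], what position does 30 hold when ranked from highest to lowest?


Sort descending: [99, 57, 53, 30, 26, 22]
Find 30 in the sorted list.
30 is at position 4.
Final answer: 4


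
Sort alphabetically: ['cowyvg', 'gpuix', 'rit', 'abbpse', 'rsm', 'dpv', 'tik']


Compare strings character by character (the first differing letter decides):
  'abbpse' < 'cowyvg' since 'a' < 'c' at position 1
  'cowyvg' < 'dpv' since 'c' < 'd' at position 1
  'dpv' < 'gpuix' since 'd' < 'g' at position 1
  'gpuix' < 'rit' since 'g' < 'r' at position 1
  'rit' < 'rsm' since 'i' < 's' at position 2
  'rsm' < 'tik' since 'r' < 't' at position 1
Chaining these comparisons gives the alphabetical order.
Final answer: ['abbpse', 'cowyvg', 'dpv', 'gpuix', 'rit', 'rsm', 'tik']


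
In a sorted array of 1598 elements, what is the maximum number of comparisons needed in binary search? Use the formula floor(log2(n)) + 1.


Binary search halves the search space each step.
Maximum comparisons = floor(log2(1598)) + 1
log2(1598) = 10.6421
floor(log2(1598)) = 10, so 10 + 1 = 11
Final answer: 11


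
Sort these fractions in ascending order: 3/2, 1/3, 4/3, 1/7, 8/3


Convert to decimal for comparison:
  3/2 = 1.5
  1/3 = 0.3333
  4/3 = 1.3333
  1/7 = 0.1429
  8/3 = 2.6667
Decimals in increasing order: 0.1429 < 0.3333 < 1.3333 < 1.5 < 2.6667
Writing each back as its fraction gives the sorted order.
Final answer: 1/7, 1/3, 4/3, 3/2, 8/3


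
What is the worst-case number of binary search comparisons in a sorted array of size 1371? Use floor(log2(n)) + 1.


Binary search halves the search space each step.
Maximum comparisons = floor(log2(1371)) + 1
log2(1371) = 10.421
floor(log2(1371)) = 10, so 10 + 1 = 11
Final answer: 11


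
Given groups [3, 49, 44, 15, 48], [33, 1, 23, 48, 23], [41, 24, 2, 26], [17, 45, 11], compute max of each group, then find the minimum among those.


Find max of each group:
  Group 1: [3, 49, 44, 15, 48] -> max = 49
  Group 2: [33, 1, 23, 48, 23] -> max = 48
  Group 3: [41, 24, 2, 26] -> max = 41
  Group 4: [17, 45, 11] -> max = 45
Maxes: [49, 48, 41, 45]
Minimum of maxes = 41
Final answer: 41


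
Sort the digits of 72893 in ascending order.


The number 72893 has digits: 7, 2, 8, 9, 3
Sorted: 2, 3, 7, 8, 9
Joining the sorted digits gives the result.
Final answer: 23789


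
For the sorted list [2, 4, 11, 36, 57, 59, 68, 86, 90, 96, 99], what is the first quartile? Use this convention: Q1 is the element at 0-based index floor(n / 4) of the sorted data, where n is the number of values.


The list has n = 11 elements.
Q1 index = floor(11 / 4) = floor(2.75) = 2
Counting from index 0 in the sorted data, the element at index 2 is 11.
Final answer: 11


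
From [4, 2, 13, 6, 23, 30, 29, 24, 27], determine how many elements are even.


Check each element:
  4 is even
  2 is even
  13 is odd
  6 is even
  23 is odd
  30 is even
  29 is odd
  24 is even
  27 is odd
Evens: [4, 2, 6, 30, 24]
Count of evens = 5
Final answer: 5


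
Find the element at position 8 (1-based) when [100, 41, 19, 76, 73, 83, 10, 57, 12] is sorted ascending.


Sort ascending: [10, 12, 19, 41, 57, 73, 76, 83, 100]
The 8th element (1-indexed) is at index 7.
Value = 83
Final answer: 83


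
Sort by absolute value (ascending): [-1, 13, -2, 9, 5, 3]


Compute absolute values:
  |-1| = 1
  |13| = 13
  |-2| = 2
  |9| = 9
  |5| = 5
  |3| = 3
Absolute values in increasing order: 1 < 2 < 3 < 5 < 9 < 13
Listing the original numbers in that order gives the answer.
Final answer: [-1, -2, 3, 5, 9, 13]


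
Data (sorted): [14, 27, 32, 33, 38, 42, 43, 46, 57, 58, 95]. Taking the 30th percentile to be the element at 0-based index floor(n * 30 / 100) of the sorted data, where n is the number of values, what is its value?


The dataset has n = 11 elements.
Index = floor(11 * 30 / 100) = floor(330 / 100) = floor(3.3) = 3
Counting from index 0 in the sorted data, the element at index 3 is 33.
Final answer: 33


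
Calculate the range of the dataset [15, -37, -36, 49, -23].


Maximum value: 49
Minimum value: -37
Range = 49 - (-37) = 86
Final answer: 86


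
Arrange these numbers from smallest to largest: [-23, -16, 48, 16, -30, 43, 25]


Original list: [-23, -16, 48, 16, -30, 43, 25]
Repeatedly take the smallest remaining element:
  Remaining [-23, -16, 48, 16, -30, 43, 25] -> smallest is -30
  Remaining [-23, -16, 48, 16, 43, 25] -> smallest is -23
  Remaining [-16, 48, 16, 43, 25] -> smallest is -16
  Remaining [48, 16, 43, 25] -> smallest is 16
  Remaining [48, 43, 25] -> smallest is 25
  Remaining [48, 43] -> smallest is 43
  Remaining [48] -> smallest is 48
Collecting the picks in order gives the sorted list.
Final answer: [-30, -23, -16, 16, 25, 43, 48]


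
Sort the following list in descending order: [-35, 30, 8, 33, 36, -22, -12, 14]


Original list: [-35, 30, 8, 33, 36, -22, -12, 14]
Repeatedly take the largest remaining element:
  Remaining [-35, 30, 8, 33, 36, -22, -12, 14] -> largest is 36
  Remaining [-35, 30, 8, 33, -22, -12, 14] -> largest is 33
  Remaining [-35, 30, 8, -22, -12, 14] -> largest is 30
  Remaining [-35, 8, -22, -12, 14] -> largest is 14
  Remaining [-35, 8, -22, -12] -> largest is 8
  Remaining [-35, -22, -12] -> largest is -12
  Remaining [-35, -22] -> largest is -22
  Remaining [-35] -> largest is -35
Collecting the picks in order gives the descending list.
Final answer: [36, 33, 30, 14, 8, -12, -22, -35]


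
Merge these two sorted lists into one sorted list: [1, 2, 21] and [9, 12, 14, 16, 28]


List A: [1, 2, 21]
List B: [9, 12, 14, 16, 28]
Repeatedly compare the front elements and take the smaller:
  1 vs 9 -> take 1
  2 vs 9 -> take 2
  21 vs 9 -> take 9
  21 vs 12 -> take 12
  21 vs 14 -> take 14
  21 vs 16 -> take 16
  21 vs 28 -> take 21
  A is exhausted; append the rest of B: [28]
Final answer: [1, 2, 9, 12, 14, 16, 21, 28]


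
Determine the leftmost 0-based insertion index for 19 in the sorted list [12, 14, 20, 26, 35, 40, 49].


List is sorted: [12, 14, 20, 26, 35, 40, 49]
We need the leftmost position where 19 can be inserted, i.e. the first index whose element is >= 19 (or the end of the list if none is).
Binary search with low=0, high=7 (0-based indices):
  low=0, high=7, mid=3: a[3]=26 >= 19, so high = 3
  low=0, high=3, mid=1: a[1]=14 < 19, so low = 2
  low=2, high=3, mid=2: a[2]=20 >= 19, so high = 2
Now low = high = 2, so the insertion index is 2.
Final answer: 2


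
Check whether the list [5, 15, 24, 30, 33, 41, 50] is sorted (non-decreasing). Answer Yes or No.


Check consecutive pairs:
  5 <= 15? True
  15 <= 24? True
  24 <= 30? True
  30 <= 33? True
  33 <= 41? True
  41 <= 50? True
Every consecutive pair is in order, so the list is non-decreasing.
Final answer: Yes


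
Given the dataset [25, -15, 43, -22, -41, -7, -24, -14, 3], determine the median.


First, sort the list: [-41, -24, -22, -15, -14, -7, 3, 25, 43]
The list has 9 elements (odd count).
The middle index is 4 (0-based), and the element there is -14.
Final answer: -14


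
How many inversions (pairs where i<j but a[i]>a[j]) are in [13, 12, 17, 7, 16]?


For each element, count the later elements that are smaller than it:
  13 (index 0): smaller elements after it = [12, 7] -> 2
  12 (index 1): smaller elements after it = [7] -> 1
  17 (index 2): smaller elements after it = [7, 16] -> 2
  7 (index 3): smaller elements after it = [] -> 0
Total inversions = 2 + 1 + 2 + 0 = 5
Final answer: 5


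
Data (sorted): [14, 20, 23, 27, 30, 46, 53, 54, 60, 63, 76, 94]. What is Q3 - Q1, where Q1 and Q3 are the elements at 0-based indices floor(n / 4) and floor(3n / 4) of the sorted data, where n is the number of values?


The data has n = 12 elements.
Q1 index = floor(12 / 4) = floor(3) = 3; Q3 index = floor(3 * 12 / 4) = floor(9) = 9
Q1 = element at index 3 = 27
Q3 = element at index 9 = 63
IQR = 63 - 27 = 36
Final answer: 36


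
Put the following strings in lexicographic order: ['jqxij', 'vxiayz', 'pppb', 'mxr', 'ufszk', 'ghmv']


Compare strings character by character (the first differing letter decides):
  'ghmv' < 'jqxij' since 'g' < 'j' at position 1
  'jqxij' < 'mxr' since 'j' < 'm' at position 1
  'mxr' < 'pppb' since 'm' < 'p' at position 1
  'pppb' < 'ufszk' since 'p' < 'u' at position 1
  'ufszk' < 'vxiayz' since 'u' < 'v' at position 1
Chaining these comparisons gives the alphabetical order.
Final answer: ['ghmv', 'jqxij', 'mxr', 'pppb', 'ufszk', 'vxiayz']


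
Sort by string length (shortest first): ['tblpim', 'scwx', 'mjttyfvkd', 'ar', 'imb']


Compute lengths:
  'tblpim' has length 6
  'scwx' has length 4
  'mjttyfvkd' has length 9
  'ar' has length 2
  'imb' has length 3
Lengths in increasing order: 2 < 3 < 4 < 6 < 9
Listing the words in that order gives the answer.
Final answer: ['ar', 'imb', 'scwx', 'tblpim', 'mjttyfvkd']


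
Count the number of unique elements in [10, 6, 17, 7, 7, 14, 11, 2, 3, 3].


List all unique values:
Distinct values: [2, 3, 6, 7, 10, 11, 14, 17]
Count = 8
Final answer: 8


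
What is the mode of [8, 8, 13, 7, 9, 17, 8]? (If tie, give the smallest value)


Count the frequency of each value:
  7 appears 1 time(s)
  8 appears 3 time(s)
  9 appears 1 time(s)
  13 appears 1 time(s)
  17 appears 1 time(s)
Maximum frequency is 3.
Only 8 reaches that frequency, so it is the mode.
Final answer: 8


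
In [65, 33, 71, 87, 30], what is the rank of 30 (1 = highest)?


Sort descending: [87, 71, 65, 33, 30]
Find 30 in the sorted list.
30 is at position 5.
Final answer: 5


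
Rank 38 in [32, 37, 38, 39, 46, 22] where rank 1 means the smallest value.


Sort ascending: [22, 32, 37, 38, 39, 46]
Find 38 in the sorted list.
38 is at position 4 (1-indexed).
Final answer: 4


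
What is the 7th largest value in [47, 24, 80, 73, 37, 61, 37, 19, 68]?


Sort descending: [80, 73, 68, 61, 47, 37, 37, 24, 19]
The 7th element (1-indexed) is at index 6.
Value = 37
Final answer: 37


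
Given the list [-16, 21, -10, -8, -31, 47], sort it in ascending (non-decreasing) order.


Original list: [-16, 21, -10, -8, -31, 47]
Repeatedly take the smallest remaining element:
  Remaining [-16, 21, -10, -8, -31, 47] -> smallest is -31
  Remaining [-16, 21, -10, -8, 47] -> smallest is -16
  Remaining [21, -10, -8, 47] -> smallest is -10
  Remaining [21, -8, 47] -> smallest is -8
  Remaining [21, 47] -> smallest is 21
  Remaining [47] -> smallest is 47
Collecting the picks in order gives the sorted list.
Final answer: [-31, -16, -10, -8, 21, 47]


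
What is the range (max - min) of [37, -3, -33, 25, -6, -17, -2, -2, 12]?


Maximum value: 37
Minimum value: -33
Range = 37 - (-33) = 70
Final answer: 70


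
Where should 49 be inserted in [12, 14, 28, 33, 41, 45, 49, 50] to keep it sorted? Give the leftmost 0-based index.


List is sorted: [12, 14, 28, 33, 41, 45, 49, 50]
We need the leftmost position where 49 can be inserted, i.e. the first index whose element is >= 49 (or the end of the list if none is).
Binary search with low=0, high=8 (0-based indices):
  low=0, high=8, mid=4: a[4]=41 < 49, so low = 5
  low=5, high=8, mid=6: a[6]=49 >= 49, so high = 6
  low=5, high=6, mid=5: a[5]=45 < 49, so low = 6
Now low = high = 6, so the insertion index is 6.
Final answer: 6


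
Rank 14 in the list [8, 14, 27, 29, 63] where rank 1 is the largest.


Sort descending: [63, 29, 27, 14, 8]
Find 14 in the sorted list.
14 is at position 4.
Final answer: 4


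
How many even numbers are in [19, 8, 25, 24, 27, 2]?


Check each element:
  19 is odd
  8 is even
  25 is odd
  24 is even
  27 is odd
  2 is even
Evens: [8, 24, 2]
Count of evens = 3
Final answer: 3


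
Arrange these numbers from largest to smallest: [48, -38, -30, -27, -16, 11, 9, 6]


Original list: [48, -38, -30, -27, -16, 11, 9, 6]
Repeatedly take the largest remaining element:
  Remaining [48, -38, -30, -27, -16, 11, 9, 6] -> largest is 48
  Remaining [-38, -30, -27, -16, 11, 9, 6] -> largest is 11
  Remaining [-38, -30, -27, -16, 9, 6] -> largest is 9
  Remaining [-38, -30, -27, -16, 6] -> largest is 6
  Remaining [-38, -30, -27, -16] -> largest is -16
  Remaining [-38, -30, -27] -> largest is -27
  Remaining [-38, -30] -> largest is -30
  Remaining [-38] -> largest is -38
Collecting the picks in order gives the descending list.
Final answer: [48, 11, 9, 6, -16, -27, -30, -38]


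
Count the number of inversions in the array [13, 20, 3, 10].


For each element, count the later elements that are smaller than it:
  13 (index 0): smaller elements after it = [3, 10] -> 2
  20 (index 1): smaller elements after it = [3, 10] -> 2
  3 (index 2): smaller elements after it = [] -> 0
Total inversions = 2 + 2 + 0 = 4
Final answer: 4


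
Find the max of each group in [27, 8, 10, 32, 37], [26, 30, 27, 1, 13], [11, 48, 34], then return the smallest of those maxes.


Find max of each group:
  Group 1: [27, 8, 10, 32, 37] -> max = 37
  Group 2: [26, 30, 27, 1, 13] -> max = 30
  Group 3: [11, 48, 34] -> max = 48
Maxes: [37, 30, 48]
Minimum of maxes = 30
Final answer: 30


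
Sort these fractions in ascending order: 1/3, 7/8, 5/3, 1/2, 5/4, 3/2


Convert to decimal for comparison:
  1/3 = 0.3333
  7/8 = 0.875
  5/3 = 1.6667
  1/2 = 0.5
  5/4 = 1.25
  3/2 = 1.5
Decimals in increasing order: 0.3333 < 0.5 < 0.875 < 1.25 < 1.5 < 1.6667
Writing each back as its fraction gives the sorted order.
Final answer: 1/3, 1/2, 7/8, 5/4, 3/2, 5/3


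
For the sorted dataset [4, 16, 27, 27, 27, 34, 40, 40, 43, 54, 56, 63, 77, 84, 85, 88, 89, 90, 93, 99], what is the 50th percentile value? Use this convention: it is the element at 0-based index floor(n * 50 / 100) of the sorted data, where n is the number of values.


The dataset has n = 20 elements.
Index = floor(20 * 50 / 100) = floor(1000 / 100) = floor(10) = 10
Counting from index 0 in the sorted data, the element at index 10 is 56.
Final answer: 56


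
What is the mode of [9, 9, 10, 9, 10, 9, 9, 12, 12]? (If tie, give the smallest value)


Count the frequency of each value:
  9 appears 5 time(s)
  10 appears 2 time(s)
  12 appears 2 time(s)
Maximum frequency is 5.
Only 9 reaches that frequency, so it is the mode.
Final answer: 9


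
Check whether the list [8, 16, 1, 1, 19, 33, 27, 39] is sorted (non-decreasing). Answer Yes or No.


Check consecutive pairs:
  8 <= 16? True
  16 <= 1? False
  1 <= 1? True
  1 <= 19? True
  19 <= 33? True
  33 <= 27? False
  27 <= 39? True
2 consecutive pair(s) are out of order, so the list is not sorted.
Final answer: No


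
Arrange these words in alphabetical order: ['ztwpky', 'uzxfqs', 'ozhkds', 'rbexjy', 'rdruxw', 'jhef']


Compare strings character by character (the first differing letter decides):
  'jhef' < 'ozhkds' since 'j' < 'o' at position 1
  'ozhkds' < 'rbexjy' since 'o' < 'r' at position 1
  'rbexjy' < 'rdruxw' since 'b' < 'd' at position 2
  'rdruxw' < 'uzxfqs' since 'r' < 'u' at position 1
  'uzxfqs' < 'ztwpky' since 'u' < 'z' at position 1
Chaining these comparisons gives the alphabetical order.
Final answer: ['jhef', 'ozhkds', 'rbexjy', 'rdruxw', 'uzxfqs', 'ztwpky']


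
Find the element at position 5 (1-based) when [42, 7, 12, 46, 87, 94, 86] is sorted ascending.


Sort ascending: [7, 12, 42, 46, 86, 87, 94]
The 5th element (1-indexed) is at index 4.
Value = 86
Final answer: 86


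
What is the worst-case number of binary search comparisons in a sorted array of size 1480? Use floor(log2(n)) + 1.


Binary search halves the search space each step.
Maximum comparisons = floor(log2(1480)) + 1
log2(1480) = 10.5314
floor(log2(1480)) = 10, so 10 + 1 = 11
Final answer: 11


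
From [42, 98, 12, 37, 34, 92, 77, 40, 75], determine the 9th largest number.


Sort descending: [98, 92, 77, 75, 42, 40, 37, 34, 12]
The 9th element (1-indexed) is at index 8.
Value = 12
Final answer: 12


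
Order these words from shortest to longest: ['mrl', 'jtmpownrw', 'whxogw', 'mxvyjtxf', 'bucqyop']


Compute lengths:
  'mrl' has length 3
  'jtmpownrw' has length 9
  'whxogw' has length 6
  'mxvyjtxf' has length 8
  'bucqyop' has length 7
Lengths in increasing order: 3 < 6 < 7 < 8 < 9
Listing the words in that order gives the answer.
Final answer: ['mrl', 'whxogw', 'bucqyop', 'mxvyjtxf', 'jtmpownrw']


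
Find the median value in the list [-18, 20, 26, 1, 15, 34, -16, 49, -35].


First, sort the list: [-35, -18, -16, 1, 15, 20, 26, 34, 49]
The list has 9 elements (odd count).
The middle index is 4 (0-based), and the element there is 15.
Final answer: 15


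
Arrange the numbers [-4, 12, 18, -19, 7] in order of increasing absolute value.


Compute absolute values:
  |-4| = 4
  |12| = 12
  |18| = 18
  |-19| = 19
  |7| = 7
Absolute values in increasing order: 4 < 7 < 12 < 18 < 19
Listing the original numbers in that order gives the answer.
Final answer: [-4, 7, 12, 18, -19]


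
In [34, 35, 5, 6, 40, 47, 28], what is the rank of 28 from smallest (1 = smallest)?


Sort ascending: [5, 6, 28, 34, 35, 40, 47]
Find 28 in the sorted list.
28 is at position 3 (1-indexed).
Final answer: 3


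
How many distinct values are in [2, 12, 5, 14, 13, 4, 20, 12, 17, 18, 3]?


List all unique values:
Distinct values: [2, 3, 4, 5, 12, 13, 14, 17, 18, 20]
Count = 10
Final answer: 10


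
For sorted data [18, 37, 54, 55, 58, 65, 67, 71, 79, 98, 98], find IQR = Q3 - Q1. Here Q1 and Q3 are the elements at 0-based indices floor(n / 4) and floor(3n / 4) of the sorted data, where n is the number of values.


The data has n = 11 elements.
Q1 index = floor(11 / 4) = floor(2.75) = 2; Q3 index = floor(3 * 11 / 4) = floor(8.25) = 8
Q1 = element at index 2 = 54
Q3 = element at index 8 = 79
IQR = 79 - 54 = 25
Final answer: 25


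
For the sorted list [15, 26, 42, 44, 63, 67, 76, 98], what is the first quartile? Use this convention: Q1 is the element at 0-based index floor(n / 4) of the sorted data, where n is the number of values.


The list has n = 8 elements.
Q1 index = floor(8 / 4) = floor(2) = 2
Counting from index 0 in the sorted data, the element at index 2 is 42.
Final answer: 42


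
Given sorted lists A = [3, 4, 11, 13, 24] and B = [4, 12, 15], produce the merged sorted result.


List A: [3, 4, 11, 13, 24]
List B: [4, 12, 15]
Repeatedly compare the front elements and take the smaller:
  3 vs 4 -> take 3
  4 vs 4 -> take 4
  11 vs 4 -> take 4
  11 vs 12 -> take 11
  13 vs 12 -> take 12
  13 vs 15 -> take 13
  24 vs 15 -> take 15
  B is exhausted; append the rest of A: [24]
Final answer: [3, 4, 4, 11, 12, 13, 15, 24]


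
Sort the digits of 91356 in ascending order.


The number 91356 has digits: 9, 1, 3, 5, 6
Sorted: 1, 3, 5, 6, 9
Joining the sorted digits gives the result.
Final answer: 13569


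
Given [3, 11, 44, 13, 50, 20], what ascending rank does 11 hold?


Sort ascending: [3, 11, 13, 20, 44, 50]
Find 11 in the sorted list.
11 is at position 2 (1-indexed).
Final answer: 2


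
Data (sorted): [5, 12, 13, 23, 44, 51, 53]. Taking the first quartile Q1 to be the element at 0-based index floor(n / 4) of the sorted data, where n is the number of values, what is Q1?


The list has n = 7 elements.
Q1 index = floor(7 / 4) = floor(1.75) = 1
Counting from index 0 in the sorted data, the element at index 1 is 12.
Final answer: 12


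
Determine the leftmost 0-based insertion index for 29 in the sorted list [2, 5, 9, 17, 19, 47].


List is sorted: [2, 5, 9, 17, 19, 47]
We need the leftmost position where 29 can be inserted, i.e. the first index whose element is >= 29 (or the end of the list if none is).
Binary search with low=0, high=6 (0-based indices):
  low=0, high=6, mid=3: a[3]=17 < 29, so low = 4
  low=4, high=6, mid=5: a[5]=47 >= 29, so high = 5
  low=4, high=5, mid=4: a[4]=19 < 29, so low = 5
Now low = high = 5, so the insertion index is 5.
Final answer: 5


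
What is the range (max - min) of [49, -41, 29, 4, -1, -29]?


Maximum value: 49
Minimum value: -41
Range = 49 - (-41) = 90
Final answer: 90


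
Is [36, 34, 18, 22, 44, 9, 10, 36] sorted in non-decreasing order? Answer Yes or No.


Check consecutive pairs:
  36 <= 34? False
  34 <= 18? False
  18 <= 22? True
  22 <= 44? True
  44 <= 9? False
  9 <= 10? True
  10 <= 36? True
3 consecutive pair(s) are out of order, so the list is not sorted.
Final answer: No


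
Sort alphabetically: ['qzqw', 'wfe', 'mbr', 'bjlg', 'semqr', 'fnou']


Compare strings character by character (the first differing letter decides):
  'bjlg' < 'fnou' since 'b' < 'f' at position 1
  'fnou' < 'mbr' since 'f' < 'm' at position 1
  'mbr' < 'qzqw' since 'm' < 'q' at position 1
  'qzqw' < 'semqr' since 'q' < 's' at position 1
  'semqr' < 'wfe' since 's' < 'w' at position 1
Chaining these comparisons gives the alphabetical order.
Final answer: ['bjlg', 'fnou', 'mbr', 'qzqw', 'semqr', 'wfe']


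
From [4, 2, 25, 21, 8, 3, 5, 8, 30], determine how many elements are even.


Check each element:
  4 is even
  2 is even
  25 is odd
  21 is odd
  8 is even
  3 is odd
  5 is odd
  8 is even
  30 is even
Evens: [4, 2, 8, 8, 30]
Count of evens = 5
Final answer: 5


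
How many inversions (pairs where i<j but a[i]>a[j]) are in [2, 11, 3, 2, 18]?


For each element, count the later elements that are smaller than it:
  2 (index 0): smaller elements after it = [] -> 0
  11 (index 1): smaller elements after it = [3, 2] -> 2
  3 (index 2): smaller elements after it = [2] -> 1
  2 (index 3): smaller elements after it = [] -> 0
Total inversions = 0 + 2 + 1 + 0 = 3
Final answer: 3


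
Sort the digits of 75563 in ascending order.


The number 75563 has digits: 7, 5, 5, 6, 3
Sorted: 3, 5, 5, 6, 7
Joining the sorted digits gives the result.
Final answer: 35567


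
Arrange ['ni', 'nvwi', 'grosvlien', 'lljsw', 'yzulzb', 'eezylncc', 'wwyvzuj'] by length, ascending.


Compute lengths:
  'ni' has length 2
  'nvwi' has length 4
  'grosvlien' has length 9
  'lljsw' has length 5
  'yzulzb' has length 6
  'eezylncc' has length 8
  'wwyvzuj' has length 7
Lengths in increasing order: 2 < 4 < 5 < 6 < 7 < 8 < 9
Listing the words in that order gives the answer.
Final answer: ['ni', 'nvwi', 'lljsw', 'yzulzb', 'wwyvzuj', 'eezylncc', 'grosvlien']


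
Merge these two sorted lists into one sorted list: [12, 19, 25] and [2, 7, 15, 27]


List A: [12, 19, 25]
List B: [2, 7, 15, 27]
Repeatedly compare the front elements and take the smaller:
  12 vs 2 -> take 2
  12 vs 7 -> take 7
  12 vs 15 -> take 12
  19 vs 15 -> take 15
  19 vs 27 -> take 19
  25 vs 27 -> take 25
  A is exhausted; append the rest of B: [27]
Final answer: [2, 7, 12, 15, 19, 25, 27]


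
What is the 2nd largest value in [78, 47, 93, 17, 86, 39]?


Sort descending: [93, 86, 78, 47, 39, 17]
The 2nd element (1-indexed) is at index 1.
Value = 86
Final answer: 86


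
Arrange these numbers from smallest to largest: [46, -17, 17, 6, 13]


Original list: [46, -17, 17, 6, 13]
Repeatedly take the smallest remaining element:
  Remaining [46, -17, 17, 6, 13] -> smallest is -17
  Remaining [46, 17, 6, 13] -> smallest is 6
  Remaining [46, 17, 13] -> smallest is 13
  Remaining [46, 17] -> smallest is 17
  Remaining [46] -> smallest is 46
Collecting the picks in order gives the sorted list.
Final answer: [-17, 6, 13, 17, 46]


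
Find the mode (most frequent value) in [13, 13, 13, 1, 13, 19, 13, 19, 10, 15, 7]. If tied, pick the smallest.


Count the frequency of each value:
  1 appears 1 time(s)
  7 appears 1 time(s)
  10 appears 1 time(s)
  13 appears 5 time(s)
  15 appears 1 time(s)
  19 appears 2 time(s)
Maximum frequency is 5.
Only 13 reaches that frequency, so it is the mode.
Final answer: 13


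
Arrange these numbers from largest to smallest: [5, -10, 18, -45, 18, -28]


Original list: [5, -10, 18, -45, 18, -28]
Repeatedly take the largest remaining element:
  Remaining [5, -10, 18, -45, 18, -28] -> largest is 18
  Remaining [5, -10, -45, 18, -28] -> largest is 18
  Remaining [5, -10, -45, -28] -> largest is 5
  Remaining [-10, -45, -28] -> largest is -10
  Remaining [-45, -28] -> largest is -28
  Remaining [-45] -> largest is -45
Collecting the picks in order gives the descending list.
Final answer: [18, 18, 5, -10, -28, -45]


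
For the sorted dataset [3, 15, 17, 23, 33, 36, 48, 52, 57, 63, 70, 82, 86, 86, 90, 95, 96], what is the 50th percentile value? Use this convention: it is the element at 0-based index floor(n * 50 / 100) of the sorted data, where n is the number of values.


The dataset has n = 17 elements.
Index = floor(17 * 50 / 100) = floor(850 / 100) = floor(8.5) = 8
Counting from index 0 in the sorted data, the element at index 8 is 57.
Final answer: 57


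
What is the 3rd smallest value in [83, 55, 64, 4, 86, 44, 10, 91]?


Sort ascending: [4, 10, 44, 55, 64, 83, 86, 91]
The 3rd element (1-indexed) is at index 2.
Value = 44
Final answer: 44


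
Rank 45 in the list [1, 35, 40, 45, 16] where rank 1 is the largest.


Sort descending: [45, 40, 35, 16, 1]
Find 45 in the sorted list.
45 is at position 1.
Final answer: 1


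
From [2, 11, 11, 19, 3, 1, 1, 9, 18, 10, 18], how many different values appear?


List all unique values:
Distinct values: [1, 2, 3, 9, 10, 11, 18, 19]
Count = 8
Final answer: 8


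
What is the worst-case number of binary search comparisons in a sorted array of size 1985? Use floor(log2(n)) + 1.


Binary search halves the search space each step.
Maximum comparisons = floor(log2(1985)) + 1
log2(1985) = 10.9549
floor(log2(1985)) = 10, so 10 + 1 = 11
Final answer: 11


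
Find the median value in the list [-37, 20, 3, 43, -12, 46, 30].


First, sort the list: [-37, -12, 3, 20, 30, 43, 46]
The list has 7 elements (odd count).
The middle index is 3 (0-based), and the element there is 20.
Final answer: 20


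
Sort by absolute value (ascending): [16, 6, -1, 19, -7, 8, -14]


Compute absolute values:
  |16| = 16
  |6| = 6
  |-1| = 1
  |19| = 19
  |-7| = 7
  |8| = 8
  |-14| = 14
Absolute values in increasing order: 1 < 6 < 7 < 8 < 14 < 16 < 19
Listing the original numbers in that order gives the answer.
Final answer: [-1, 6, -7, 8, -14, 16, 19]


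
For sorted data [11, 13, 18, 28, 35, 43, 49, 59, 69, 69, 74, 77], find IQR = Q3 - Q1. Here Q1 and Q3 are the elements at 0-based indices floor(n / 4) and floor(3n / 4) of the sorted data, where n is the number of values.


The data has n = 12 elements.
Q1 index = floor(12 / 4) = floor(3) = 3; Q3 index = floor(3 * 12 / 4) = floor(9) = 9
Q1 = element at index 3 = 28
Q3 = element at index 9 = 69
IQR = 69 - 28 = 41
Final answer: 41


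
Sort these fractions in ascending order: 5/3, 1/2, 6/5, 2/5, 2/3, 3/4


Convert to decimal for comparison:
  5/3 = 1.6667
  1/2 = 0.5
  6/5 = 1.2
  2/5 = 0.4
  2/3 = 0.6667
  3/4 = 0.75
Decimals in increasing order: 0.4 < 0.5 < 0.6667 < 0.75 < 1.2 < 1.6667
Writing each back as its fraction gives the sorted order.
Final answer: 2/5, 1/2, 2/3, 3/4, 6/5, 5/3


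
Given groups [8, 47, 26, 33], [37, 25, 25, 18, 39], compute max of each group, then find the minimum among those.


Find max of each group:
  Group 1: [8, 47, 26, 33] -> max = 47
  Group 2: [37, 25, 25, 18, 39] -> max = 39
Maxes: [47, 39]
Minimum of maxes = 39
Final answer: 39


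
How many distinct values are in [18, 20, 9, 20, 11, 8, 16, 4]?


List all unique values:
Distinct values: [4, 8, 9, 11, 16, 18, 20]
Count = 7
Final answer: 7


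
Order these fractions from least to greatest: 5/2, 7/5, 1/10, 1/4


Convert to decimal for comparison:
  5/2 = 2.5
  7/5 = 1.4
  1/10 = 0.1
  1/4 = 0.25
Decimals in increasing order: 0.1 < 0.25 < 1.4 < 2.5
Writing each back as its fraction gives the sorted order.
Final answer: 1/10, 1/4, 7/5, 5/2


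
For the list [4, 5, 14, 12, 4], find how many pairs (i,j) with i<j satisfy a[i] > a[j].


For each element, count the later elements that are smaller than it:
  4 (index 0): smaller elements after it = [] -> 0
  5 (index 1): smaller elements after it = [4] -> 1
  14 (index 2): smaller elements after it = [12, 4] -> 2
  12 (index 3): smaller elements after it = [4] -> 1
Total inversions = 0 + 1 + 2 + 1 = 4
Final answer: 4


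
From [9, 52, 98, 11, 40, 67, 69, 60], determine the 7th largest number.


Sort descending: [98, 69, 67, 60, 52, 40, 11, 9]
The 7th element (1-indexed) is at index 6.
Value = 11
Final answer: 11


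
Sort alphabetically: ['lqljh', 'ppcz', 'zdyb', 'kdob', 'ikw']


Compare strings character by character (the first differing letter decides):
  'ikw' < 'kdob' since 'i' < 'k' at position 1
  'kdob' < 'lqljh' since 'k' < 'l' at position 1
  'lqljh' < 'ppcz' since 'l' < 'p' at position 1
  'ppcz' < 'zdyb' since 'p' < 'z' at position 1
Chaining these comparisons gives the alphabetical order.
Final answer: ['ikw', 'kdob', 'lqljh', 'ppcz', 'zdyb']


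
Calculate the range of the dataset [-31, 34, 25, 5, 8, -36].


Maximum value: 34
Minimum value: -36
Range = 34 - (-36) = 70
Final answer: 70


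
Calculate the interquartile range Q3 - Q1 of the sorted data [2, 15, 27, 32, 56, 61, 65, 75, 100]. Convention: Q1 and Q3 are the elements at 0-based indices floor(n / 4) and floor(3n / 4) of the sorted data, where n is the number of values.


The data has n = 9 elements.
Q1 index = floor(9 / 4) = floor(2.25) = 2; Q3 index = floor(3 * 9 / 4) = floor(6.75) = 6
Q1 = element at index 2 = 27
Q3 = element at index 6 = 65
IQR = 65 - 27 = 38
Final answer: 38


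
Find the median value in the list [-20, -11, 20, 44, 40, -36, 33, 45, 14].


First, sort the list: [-36, -20, -11, 14, 20, 33, 40, 44, 45]
The list has 9 elements (odd count).
The middle index is 4 (0-based), and the element there is 20.
Final answer: 20


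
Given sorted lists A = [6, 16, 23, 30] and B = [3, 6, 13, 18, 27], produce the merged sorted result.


List A: [6, 16, 23, 30]
List B: [3, 6, 13, 18, 27]
Repeatedly compare the front elements and take the smaller:
  6 vs 3 -> take 3
  6 vs 6 -> take 6
  16 vs 6 -> take 6
  16 vs 13 -> take 13
  16 vs 18 -> take 16
  23 vs 18 -> take 18
  23 vs 27 -> take 23
  30 vs 27 -> take 27
  B is exhausted; append the rest of A: [30]
Final answer: [3, 6, 6, 13, 16, 18, 23, 27, 30]


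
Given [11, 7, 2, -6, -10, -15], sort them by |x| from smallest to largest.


Compute absolute values:
  |11| = 11
  |7| = 7
  |2| = 2
  |-6| = 6
  |-10| = 10
  |-15| = 15
Absolute values in increasing order: 2 < 6 < 7 < 10 < 11 < 15
Listing the original numbers in that order gives the answer.
Final answer: [2, -6, 7, -10, 11, -15]


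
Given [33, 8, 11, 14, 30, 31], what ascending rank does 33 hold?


Sort ascending: [8, 11, 14, 30, 31, 33]
Find 33 in the sorted list.
33 is at position 6 (1-indexed).
Final answer: 6


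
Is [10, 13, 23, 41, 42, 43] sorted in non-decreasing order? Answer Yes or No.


Check consecutive pairs:
  10 <= 13? True
  13 <= 23? True
  23 <= 41? True
  41 <= 42? True
  42 <= 43? True
Every consecutive pair is in order, so the list is non-decreasing.
Final answer: Yes


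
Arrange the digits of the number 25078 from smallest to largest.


The number 25078 has digits: 2, 5, 0, 7, 8
Sorted: 0, 2, 5, 7, 8
Joining the sorted digits gives the result.
Final answer: 02578


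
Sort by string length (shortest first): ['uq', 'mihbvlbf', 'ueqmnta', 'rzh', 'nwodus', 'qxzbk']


Compute lengths:
  'uq' has length 2
  'mihbvlbf' has length 8
  'ueqmnta' has length 7
  'rzh' has length 3
  'nwodus' has length 6
  'qxzbk' has length 5
Lengths in increasing order: 2 < 3 < 5 < 6 < 7 < 8
Listing the words in that order gives the answer.
Final answer: ['uq', 'rzh', 'qxzbk', 'nwodus', 'ueqmnta', 'mihbvlbf']


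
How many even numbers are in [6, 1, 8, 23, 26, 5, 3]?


Check each element:
  6 is even
  1 is odd
  8 is even
  23 is odd
  26 is even
  5 is odd
  3 is odd
Evens: [6, 8, 26]
Count of evens = 3
Final answer: 3


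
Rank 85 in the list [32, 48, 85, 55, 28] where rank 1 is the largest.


Sort descending: [85, 55, 48, 32, 28]
Find 85 in the sorted list.
85 is at position 1.
Final answer: 1


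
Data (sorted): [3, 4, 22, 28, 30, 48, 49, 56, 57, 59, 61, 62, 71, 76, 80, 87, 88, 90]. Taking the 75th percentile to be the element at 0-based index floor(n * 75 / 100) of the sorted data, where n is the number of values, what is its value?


The dataset has n = 18 elements.
Index = floor(18 * 75 / 100) = floor(1350 / 100) = floor(13.5) = 13
Counting from index 0 in the sorted data, the element at index 13 is 76.
Final answer: 76


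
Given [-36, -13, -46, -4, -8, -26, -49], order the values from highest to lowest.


Original list: [-36, -13, -46, -4, -8, -26, -49]
Repeatedly take the largest remaining element:
  Remaining [-36, -13, -46, -4, -8, -26, -49] -> largest is -4
  Remaining [-36, -13, -46, -8, -26, -49] -> largest is -8
  Remaining [-36, -13, -46, -26, -49] -> largest is -13
  Remaining [-36, -46, -26, -49] -> largest is -26
  Remaining [-36, -46, -49] -> largest is -36
  Remaining [-46, -49] -> largest is -46
  Remaining [-49] -> largest is -49
Collecting the picks in order gives the descending list.
Final answer: [-4, -8, -13, -26, -36, -46, -49]


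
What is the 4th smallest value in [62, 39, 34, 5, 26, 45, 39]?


Sort ascending: [5, 26, 34, 39, 39, 45, 62]
The 4th element (1-indexed) is at index 3.
Value = 39
Final answer: 39


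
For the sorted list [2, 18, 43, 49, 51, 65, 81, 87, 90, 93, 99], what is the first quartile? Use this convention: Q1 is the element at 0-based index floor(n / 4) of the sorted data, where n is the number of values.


The list has n = 11 elements.
Q1 index = floor(11 / 4) = floor(2.75) = 2
Counting from index 0 in the sorted data, the element at index 2 is 43.
Final answer: 43


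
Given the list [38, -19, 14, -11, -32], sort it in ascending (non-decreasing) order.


Original list: [38, -19, 14, -11, -32]
Repeatedly take the smallest remaining element:
  Remaining [38, -19, 14, -11, -32] -> smallest is -32
  Remaining [38, -19, 14, -11] -> smallest is -19
  Remaining [38, 14, -11] -> smallest is -11
  Remaining [38, 14] -> smallest is 14
  Remaining [38] -> smallest is 38
Collecting the picks in order gives the sorted list.
Final answer: [-32, -19, -11, 14, 38]


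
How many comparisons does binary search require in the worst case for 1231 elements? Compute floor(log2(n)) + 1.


Binary search halves the search space each step.
Maximum comparisons = floor(log2(1231)) + 1
log2(1231) = 10.2656
floor(log2(1231)) = 10, so 10 + 1 = 11
Final answer: 11


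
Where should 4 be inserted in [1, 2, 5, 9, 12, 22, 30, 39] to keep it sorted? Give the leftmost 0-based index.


List is sorted: [1, 2, 5, 9, 12, 22, 30, 39]
We need the leftmost position where 4 can be inserted, i.e. the first index whose element is >= 4 (or the end of the list if none is).
Binary search with low=0, high=8 (0-based indices):
  low=0, high=8, mid=4: a[4]=12 >= 4, so high = 4
  low=0, high=4, mid=2: a[2]=5 >= 4, so high = 2
  low=0, high=2, mid=1: a[1]=2 < 4, so low = 2
Now low = high = 2, so the insertion index is 2.
Final answer: 2


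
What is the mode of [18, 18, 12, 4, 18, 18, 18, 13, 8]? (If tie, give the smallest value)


Count the frequency of each value:
  4 appears 1 time(s)
  8 appears 1 time(s)
  12 appears 1 time(s)
  13 appears 1 time(s)
  18 appears 5 time(s)
Maximum frequency is 5.
Only 18 reaches that frequency, so it is the mode.
Final answer: 18
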